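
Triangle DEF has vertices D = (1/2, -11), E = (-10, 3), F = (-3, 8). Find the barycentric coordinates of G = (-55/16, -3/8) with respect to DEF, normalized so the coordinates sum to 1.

(3/8, 1/4, 3/8)

Signed area of the reference triangle: [DEF] = ½·((1/2)·(3−8) + (-10)·(8−(-11)) + (-3)·(-11−3)) = ½·(-5/2 − 190 + 42) = -301/4.
[GEF] = ½·((-55/16)·(3−8) + (-10)·(8−(-3/8)) + (-3)·(-3/8−3)) = ½·(275/16 − 335/4 + 81/8) = -903/32, so the D-coordinate is (-903/32)/(-301/4) = 3/8.
[DGF] = ½·((1/2)·(-3/8−8) + (-55/16)·(8−(-11)) + (-3)·(-11−(-3/8))) = ½·(-67/16 − 1045/16 + 255/8) = -301/16, so the E-coordinate is 1/4.
[DEG] = ½·((1/2)·(3−(-3/8)) + (-10)·(-3/8−(-11)) + (-55/16)·(-11−3)) = ½·(27/16 − 425/4 + 385/8) = -903/32, so the F-coordinate is 3/8.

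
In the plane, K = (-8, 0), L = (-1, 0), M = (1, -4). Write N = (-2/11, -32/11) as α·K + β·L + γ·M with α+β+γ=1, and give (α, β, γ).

(1/11, 2/11, 8/11)

Signed area of the reference triangle: [KLM] = ½·((-8)·(0−(-4)) + (-1)·(-4−0) + 1·(0−0)) = ½·(-32 + 4 + 0) = -14.
[NLM] = ½·((-2/11)·(0−(-4)) + (-1)·(-4−(-32/11)) + 1·(-32/11−0)) = ½·(-8/11 + 12/11 − 32/11) = -14/11, so the K-coordinate is (-14/11)/(-14) = 1/11.
[KNM] = ½·((-8)·(-32/11−(-4)) + (-2/11)·(-4−0) + 1·(0−(-32/11))) = ½·(-96/11 + 8/11 + 32/11) = -28/11, so the L-coordinate is 2/11.
[KLN] = ½·((-8)·(0−(-32/11)) + (-1)·(-32/11−0) + (-2/11)·(0−0)) = ½·(-256/11 + 32/11 + 0) = -112/11, so the M-coordinate is 8/11.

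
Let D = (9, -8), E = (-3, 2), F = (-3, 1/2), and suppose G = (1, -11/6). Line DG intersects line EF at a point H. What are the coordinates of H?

Barycentric coordinates of G with respect to DEF: (1/3, 1/3, 1/3).
On side EF the D-coordinate is zero; dropping G's D-weight 1/3 and renormalizing the remaining 1/3 : 1/3 gives weights 1/2, 1/2 on E, F.
H = (1/2)·(-3, 2) + (1/2)·(-3, 1/2) = (-3, 5/4).

(-3, 5/4)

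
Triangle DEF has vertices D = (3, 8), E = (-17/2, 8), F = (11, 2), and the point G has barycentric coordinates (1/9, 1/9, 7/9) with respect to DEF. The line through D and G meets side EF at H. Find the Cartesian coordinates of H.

(137/16, 11/4)

Line DG meets EF where the D-coordinate vanishes; zeroing G's D-weight and renormalizing leaves E, F-weights 1/9 : 7/9 → (1/8, 7/8).
So H = (1/8)·E + (7/8)·F = (137/16, 11/4).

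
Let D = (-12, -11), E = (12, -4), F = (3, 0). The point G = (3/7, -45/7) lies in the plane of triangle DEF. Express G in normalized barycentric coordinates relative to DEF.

Signed area of the reference triangle: [DEF] = ½·((-12)·(-4−0) + 12·(0−(-11)) + 3·(-11−(-4))) = ½·(48 + 132 − 21) = 159/2.
[GEF] = ½·((3/7)·(-4−0) + 12·(0−(-45/7)) + 3·(-45/7−(-4))) = ½·(-12/7 + 540/7 − 51/7) = 477/14, so the D-coordinate is (477/14)/(159/2) = 3/7.
[DGF] = ½·((-12)·(-45/7−0) + (3/7)·(0−(-11)) + 3·(-11−(-45/7))) = ½·(540/7 + 33/7 − 96/7) = 477/14, so the E-coordinate is 3/7.
[DEG] = ½·((-12)·(-4−(-45/7)) + 12·(-45/7−(-11)) + (3/7)·(-11−(-4))) = ½·(-204/7 + 384/7 − 3) = 159/14, so the F-coordinate is 1/7.

(3/7, 3/7, 1/7)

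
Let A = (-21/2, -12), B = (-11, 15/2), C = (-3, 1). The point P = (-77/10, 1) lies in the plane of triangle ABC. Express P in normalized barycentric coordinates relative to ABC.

(1/5, 2/5, 2/5)

Signed area of the reference triangle: [ABC] = ½·((-21/2)·(15/2−1) + (-11)·(1−(-12)) + (-3)·(-12−(15/2))) = ½·(-273/4 − 143 + 117/2) = -611/8.
[PBC] = ½·((-77/10)·(15/2−1) + (-11)·(1−1) + (-3)·(1−(15/2))) = ½·(-1001/20 + 0 + 39/2) = -611/40, so the A-coordinate is (-611/40)/(-611/8) = 1/5.
[APC] = ½·((-21/2)·(1−1) + (-77/10)·(1−(-12)) + (-3)·(-12−1)) = ½·(0 − 1001/10 + 39) = -611/20, so the B-coordinate is 2/5.
[ABP] = ½·((-21/2)·(15/2−1) + (-11)·(1−(-12)) + (-77/10)·(-12−(15/2))) = ½·(-273/4 − 143 + 3003/20) = -611/20, so the C-coordinate is 2/5.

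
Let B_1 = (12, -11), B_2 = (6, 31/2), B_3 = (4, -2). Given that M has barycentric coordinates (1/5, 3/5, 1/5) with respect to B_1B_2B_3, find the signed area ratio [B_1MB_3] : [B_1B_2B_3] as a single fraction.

3/5

The signed ratio [B_1MB_3]/[B_1B_2B_3] equals the barycentric coordinate of M at vertex B_2, which is 3/5.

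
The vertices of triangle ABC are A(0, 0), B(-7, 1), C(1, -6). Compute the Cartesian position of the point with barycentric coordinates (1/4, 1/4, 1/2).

(-5/4, -11/4)

P = (1/4)·A + (1/4)·B + (1/2)·C.
x-coordinate: (1/4)·0 + (1/4)·(-7) + (1/2)·1 = -5/4.
y-coordinate: (1/4)·0 + (1/4)·1 + (1/2)·(-6) = -11/4.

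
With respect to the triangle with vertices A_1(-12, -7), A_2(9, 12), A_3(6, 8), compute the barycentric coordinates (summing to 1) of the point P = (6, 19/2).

Signed area of the reference triangle: [A_1A_2A_3] = ½·((-12)·(12−8) + 9·(8−(-7)) + 6·(-7−12)) = ½·(-48 + 135 − 114) = -27/2.
[PA_2A_3] = ½·(6·(12−8) + 9·(8−(19/2)) + 6·(19/2−12)) = ½·(24 − 27/2 − 15) = -9/4, so the A_1-coordinate is (-9/4)/(-27/2) = 1/6.
[A_1PA_3] = ½·((-12)·(19/2−8) + 6·(8−(-7)) + 6·(-7−(19/2))) = ½·(-18 + 90 − 99) = -27/2, so the A_2-coordinate is 1.
[A_1A_2P] = ½·((-12)·(12−(19/2)) + 9·(19/2−(-7)) + 6·(-7−12)) = ½·(-30 + 297/2 − 114) = 9/4, so the A_3-coordinate is -1/6.
Check: 1/6 + 1 − 1/6 = 1.

(1/6, 1, -1/6)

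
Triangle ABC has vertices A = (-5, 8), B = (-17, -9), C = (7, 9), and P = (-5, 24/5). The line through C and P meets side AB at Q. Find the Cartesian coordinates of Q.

(-8, 15/4)

Barycentric coordinates of P with respect to ABC: (3/5, 1/5, 1/5).
On side AB the C-coordinate is zero; dropping P's C-weight 1/5 and renormalizing the remaining 3/5 : 1/5 gives weights 3/4, 1/4 on A, B.
Q = (3/4)·(-5, 8) + (1/4)·(-17, -9) = (-8, 15/4).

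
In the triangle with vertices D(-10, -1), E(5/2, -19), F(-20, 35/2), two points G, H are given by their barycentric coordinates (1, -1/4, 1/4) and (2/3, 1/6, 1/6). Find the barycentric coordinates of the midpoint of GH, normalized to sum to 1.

Since both coordinate triples sum to 1, the midpoint's barycentrics are the componentwise average.
(1+2/3)/2 = 5/6; similarly -1/24 and 5/24.

(5/6, -1/24, 5/24)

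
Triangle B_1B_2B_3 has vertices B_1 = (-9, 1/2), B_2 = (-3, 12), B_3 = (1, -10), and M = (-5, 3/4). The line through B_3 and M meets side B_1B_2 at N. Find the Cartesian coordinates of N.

(-7, 13/3)

Barycentric coordinates of M with respect to B_1B_2B_3: (1/2, 1/4, 1/4).
On side B_1B_2 the B_3-coordinate is zero; dropping M's B_3-weight 1/4 and renormalizing the remaining 1/2 : 1/4 gives weights 2/3, 1/3 on B_1, B_2.
N = (2/3)·(-9, 1/2) + (1/3)·(-3, 12) = (-7, 13/3).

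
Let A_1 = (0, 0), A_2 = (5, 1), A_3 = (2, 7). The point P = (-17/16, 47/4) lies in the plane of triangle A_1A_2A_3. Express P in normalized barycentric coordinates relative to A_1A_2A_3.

Signed area of the reference triangle: [A_1A_2A_3] = ½·(0·(1−7) + 5·(7−0) + 2·(0−1)) = ½·(0 + 35 − 2) = 33/2.
[PA_2A_3] = ½·((-17/16)·(1−7) + 5·(7−(47/4)) + 2·(47/4−1)) = ½·(51/8 − 95/4 + 43/2) = 33/16, so the A_1-coordinate is (33/16)/(33/2) = 1/8.
[A_1PA_3] = ½·(0·(47/4−7) + (-17/16)·(7−0) + 2·(0−(47/4))) = ½·(0 − 119/16 − 47/2) = -495/32, so the A_2-coordinate is -15/16.
[A_1A_2P] = ½·(0·(1−(47/4)) + 5·(47/4−0) + (-17/16)·(0−1)) = ½·(0 + 235/4 + 17/16) = 957/32, so the A_3-coordinate is 29/16.

(1/8, -15/16, 29/16)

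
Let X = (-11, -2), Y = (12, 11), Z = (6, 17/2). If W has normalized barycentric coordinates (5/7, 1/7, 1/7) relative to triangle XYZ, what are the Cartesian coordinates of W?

(-37/7, 19/14)

W = (5/7)·X + (1/7)·Y + (1/7)·Z.
x-coordinate: (5/7)·(-11) + (1/7)·12 + (1/7)·6 = -37/7.
y-coordinate: (5/7)·(-2) + (1/7)·11 + (1/7)·(17/2) = 19/14.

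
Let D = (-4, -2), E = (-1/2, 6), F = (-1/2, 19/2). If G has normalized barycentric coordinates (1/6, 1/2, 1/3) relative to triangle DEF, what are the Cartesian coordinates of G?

(-13/12, 35/6)

G = (1/6)·D + (1/2)·E + (1/3)·F.
x-coordinate: (1/6)·(-4) + (1/2)·(-1/2) + (1/3)·(-1/2) = -13/12.
y-coordinate: (1/6)·(-2) + (1/2)·6 + (1/3)·(19/2) = 35/6.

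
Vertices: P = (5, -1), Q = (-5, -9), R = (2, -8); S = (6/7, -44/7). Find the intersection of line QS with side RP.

Barycentric coordinates of S with respect to PQR: (2/7, 2/7, 3/7).
On side RP the Q-coordinate is zero; dropping S's Q-weight 2/7 and renormalizing the remaining 3/7 : 2/7 gives weights 3/5, 2/5 on R, P.
T = (3/5)·(2, -8) + (2/5)·(5, -1) = (16/5, -26/5).

(16/5, -26/5)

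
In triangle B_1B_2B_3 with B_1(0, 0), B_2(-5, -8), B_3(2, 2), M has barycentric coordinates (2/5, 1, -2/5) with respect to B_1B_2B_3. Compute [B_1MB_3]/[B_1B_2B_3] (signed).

1

The signed ratio [B_1MB_3]/[B_1B_2B_3] equals the barycentric coordinate of M at vertex B_2, which is 1.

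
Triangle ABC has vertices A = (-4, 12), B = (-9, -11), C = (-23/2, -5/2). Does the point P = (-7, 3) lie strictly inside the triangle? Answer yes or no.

Barycentric coordinates of P: (13/25, 6/25, 6/25).
The three coordinates are positive, positive, positive; a point is interior exactly when all three are positive.

yes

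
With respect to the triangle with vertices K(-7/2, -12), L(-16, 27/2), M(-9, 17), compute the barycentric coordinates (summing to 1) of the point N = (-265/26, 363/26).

(1/13, 3/13, 9/13)

Signed area of the reference triangle: [KLM] = ½·((-7/2)·(27/2−17) + (-16)·(17−(-12)) + (-9)·(-12−(27/2))) = ½·(49/4 − 464 + 459/2) = -889/8.
[NLM] = ½·((-265/26)·(27/2−17) + (-16)·(17−(363/26)) + (-9)·(363/26−(27/2))) = ½·(1855/52 − 632/13 − 54/13) = -889/104, so the K-coordinate is (-889/104)/(-889/8) = 1/13.
[KNM] = ½·((-7/2)·(363/26−17) + (-265/26)·(17−(-12)) + (-9)·(-12−(363/26))) = ½·(553/52 − 7685/26 + 6075/26) = -2667/104, so the L-coordinate is 3/13.
[KLN] = ½·((-7/2)·(27/2−(363/26)) + (-16)·(363/26−(-12)) + (-265/26)·(-12−(27/2))) = ½·(21/13 − 5400/13 + 13515/52) = -8001/104, so the M-coordinate is 9/13.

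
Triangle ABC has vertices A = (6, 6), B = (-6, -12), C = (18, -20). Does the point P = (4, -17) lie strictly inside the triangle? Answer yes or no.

Barycentric coordinates of P: (-5/66, 41/66, 5/11).
The three coordinates are negative, positive, positive; a point is interior exactly when all three are positive.

no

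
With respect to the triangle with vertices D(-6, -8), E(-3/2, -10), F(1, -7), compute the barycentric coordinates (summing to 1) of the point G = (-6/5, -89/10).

Signed area of the reference triangle: [DEF] = ½·((-6)·(-10−(-7)) + (-3/2)·(-7−(-8)) + 1·(-8−(-10))) = ½·(18 − 3/2 + 2) = 37/4.
[GEF] = ½·((-6/5)·(-10−(-7)) + (-3/2)·(-7−(-89/10)) + 1·(-89/10−(-10))) = ½·(18/5 − 57/20 + 11/10) = 37/40, so the D-coordinate is (37/40)/(37/4) = 1/10.
[DGF] = ½·((-6)·(-89/10−(-7)) + (-6/5)·(-7−(-8)) + 1·(-8−(-89/10))) = ½·(57/5 − 6/5 + 9/10) = 111/20, so the E-coordinate is 3/5.
[DEG] = ½·((-6)·(-10−(-89/10)) + (-3/2)·(-89/10−(-8)) + (-6/5)·(-8−(-10))) = ½·(33/5 + 27/20 − 12/5) = 111/40, so the F-coordinate is 3/10.
Check: 1/10 + 3/5 + 3/10 = 1.

(1/10, 3/5, 3/10)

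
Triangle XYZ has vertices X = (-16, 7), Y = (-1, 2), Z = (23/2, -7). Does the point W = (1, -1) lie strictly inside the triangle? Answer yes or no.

Barycentric coordinates of W: (39/145, 36/145, 14/29).
The three coordinates are positive, positive, positive; a point is interior exactly when all three are positive.

yes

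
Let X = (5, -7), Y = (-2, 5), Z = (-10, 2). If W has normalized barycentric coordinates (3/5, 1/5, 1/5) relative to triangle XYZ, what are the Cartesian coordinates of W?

(3/5, -14/5)

W = (3/5)·X + (1/5)·Y + (1/5)·Z.
x-coordinate: (3/5)·5 + (1/5)·(-2) + (1/5)·(-10) = 3/5.
y-coordinate: (3/5)·(-7) + (1/5)·5 + (1/5)·2 = -14/5.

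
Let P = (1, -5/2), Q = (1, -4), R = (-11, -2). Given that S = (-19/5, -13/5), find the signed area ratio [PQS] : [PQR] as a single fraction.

[PQR] = ½·(1·(-4−(-2)) + 1·(-2−(-5/2)) + (-11)·(-5/2−(-4))) = ½·(-2 + 1/2 − 33/2) = -9.
[PQS] = ½·(1·(-4−(-13/5)) + 1·(-13/5−(-5/2)) + (-19/5)·(-5/2−(-4))) = ½·(-7/5 − 1/10 − 57/10) = -18/5, so the ratio is (-18/5)/(-9) = 2/5.

2/5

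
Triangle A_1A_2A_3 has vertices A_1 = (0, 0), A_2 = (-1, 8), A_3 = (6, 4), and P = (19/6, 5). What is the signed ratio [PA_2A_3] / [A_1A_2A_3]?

1/12

[A_1A_2A_3] = ½·(0·(8−4) + (-1)·(4−0) + 6·(0−8)) = ½·(0 − 4 − 48) = -26.
[PA_2A_3] = ½·((19/6)·(8−4) + (-1)·(4−5) + 6·(5−8)) = ½·(38/3 + 1 − 18) = -13/6, so the ratio is (-13/6)/(-26) = 1/12.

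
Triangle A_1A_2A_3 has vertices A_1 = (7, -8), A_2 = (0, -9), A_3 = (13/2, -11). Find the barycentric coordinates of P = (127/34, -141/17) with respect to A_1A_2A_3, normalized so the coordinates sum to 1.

Signed area of the reference triangle: [A_1A_2A_3] = ½·(7·(-9−(-11)) + 0·(-11−(-8)) + (13/2)·(-8−(-9))) = ½·(14 + 0 + 13/2) = 41/4.
[PA_2A_3] = ½·((127/34)·(-9−(-11)) + 0·(-11−(-141/17)) + (13/2)·(-141/17−(-9))) = ½·(127/17 + 0 + 78/17) = 205/34, so the A_1-coordinate is (205/34)/(41/4) = 10/17.
[A_1PA_3] = ½·(7·(-141/17−(-11)) + (127/34)·(-11−(-8)) + (13/2)·(-8−(-141/17))) = ½·(322/17 − 381/34 + 65/34) = 82/17, so the A_2-coordinate is 8/17.
[A_1A_2P] = ½·(7·(-9−(-141/17)) + 0·(-141/17−(-8)) + (127/34)·(-8−(-9))) = ½·(-84/17 + 0 + 127/34) = -41/68, so the A_3-coordinate is -1/17.
Check: 10/17 + 8/17 − 1/17 = 1.

(10/17, 8/17, -1/17)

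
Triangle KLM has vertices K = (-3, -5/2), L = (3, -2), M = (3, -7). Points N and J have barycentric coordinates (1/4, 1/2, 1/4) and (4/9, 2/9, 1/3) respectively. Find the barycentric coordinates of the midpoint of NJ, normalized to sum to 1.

(25/72, 13/36, 7/24)

Since both coordinate triples sum to 1, the midpoint's barycentrics are the componentwise average.
(1/4+4/9)/2 = 25/72; similarly 13/36 and 7/24.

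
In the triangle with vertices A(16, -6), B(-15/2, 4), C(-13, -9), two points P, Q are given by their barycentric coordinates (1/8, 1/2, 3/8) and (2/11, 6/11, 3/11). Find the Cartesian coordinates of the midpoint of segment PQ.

(-999/176, -307/176)

Barycentric coordinates of the midpoint are the average: (27/176, 23/44, 57/176).
Converting: (27/176)·A + (23/44)·B + (57/176)·C = (-999/176, -307/176).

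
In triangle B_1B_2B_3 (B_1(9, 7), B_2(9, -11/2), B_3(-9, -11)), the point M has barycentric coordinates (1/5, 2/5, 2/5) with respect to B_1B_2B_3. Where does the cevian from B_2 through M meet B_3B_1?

Line B_2M meets B_3B_1 where the B_2-coordinate vanishes; zeroing M's B_2-weight and renormalizing leaves B_3, B_1-weights 2/5 : 1/5 → (2/3, 1/3).
So N = (2/3)·B_3 + (1/3)·B_1 = (-3, -5).

(-3, -5)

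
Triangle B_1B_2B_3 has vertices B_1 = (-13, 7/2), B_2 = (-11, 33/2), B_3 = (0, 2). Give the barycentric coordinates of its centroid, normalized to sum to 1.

The centroid is the average of the vertices, so each weight is 1/3.

(1/3, 1/3, 1/3)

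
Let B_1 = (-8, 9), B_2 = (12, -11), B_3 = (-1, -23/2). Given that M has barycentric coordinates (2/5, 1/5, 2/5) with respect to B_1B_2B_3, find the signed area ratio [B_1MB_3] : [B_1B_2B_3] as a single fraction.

The signed ratio [B_1MB_3]/[B_1B_2B_3] equals the barycentric coordinate of M at vertex B_2, which is 1/5.

1/5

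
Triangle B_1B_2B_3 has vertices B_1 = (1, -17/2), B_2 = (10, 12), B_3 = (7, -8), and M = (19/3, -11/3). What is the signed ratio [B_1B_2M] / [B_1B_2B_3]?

5/9

[B_1B_2B_3] = ½·(1·(12−(-8)) + 10·(-8−(-17/2)) + 7·(-17/2−12)) = ½·(20 + 5 − 287/2) = -237/4.
[B_1B_2M] = ½·(1·(12−(-11/3)) + 10·(-11/3−(-17/2)) + (19/3)·(-17/2−12)) = ½·(47/3 + 145/3 − 779/6) = -395/12, so the ratio is (-395/12)/(-237/4) = 5/9.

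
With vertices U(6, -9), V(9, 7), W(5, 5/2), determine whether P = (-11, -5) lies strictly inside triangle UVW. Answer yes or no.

Barycentric coordinates of P: (-84/101, -383/101, 568/101).
The three coordinates are negative, negative, positive; a point is interior exactly when all three are positive.

no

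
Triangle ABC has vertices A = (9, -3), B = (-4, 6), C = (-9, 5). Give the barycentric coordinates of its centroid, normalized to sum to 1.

(1/3, 1/3, 1/3)

The centroid is the average of the vertices, so each weight is 1/3.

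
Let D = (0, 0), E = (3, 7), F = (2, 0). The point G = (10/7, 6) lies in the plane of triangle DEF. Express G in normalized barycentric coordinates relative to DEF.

Signed area of the reference triangle: [DEF] = ½·(0·(7−0) + 3·(0−0) + 2·(0−7)) = ½·(0 + 0 − 14) = -7.
[GEF] = ½·((10/7)·(7−0) + 3·(0−6) + 2·(6−7)) = ½·(10 − 18 − 2) = -5, so the D-coordinate is (-5)/(-7) = 5/7.
[DGF] = ½·(0·(6−0) + (10/7)·(0−0) + 2·(0−6)) = ½·(0 + 0 − 12) = -6, so the E-coordinate is 6/7.
[DEG] = ½·(0·(7−6) + 3·(6−0) + (10/7)·(0−7)) = ½·(0 + 18 − 10) = 4, so the F-coordinate is -4/7.

(5/7, 6/7, -4/7)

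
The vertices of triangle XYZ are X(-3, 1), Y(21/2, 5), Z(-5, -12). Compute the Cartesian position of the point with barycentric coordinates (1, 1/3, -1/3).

(13/6, 20/3)

W = 1·X + (1/3)·Y + (-1/3)·Z.
x-coordinate: 1·(-3) + (1/3)·(21/2) + (-1/3)·(-5) = 13/6.
y-coordinate: 1·1 + (1/3)·5 + (-1/3)·(-12) = 20/3.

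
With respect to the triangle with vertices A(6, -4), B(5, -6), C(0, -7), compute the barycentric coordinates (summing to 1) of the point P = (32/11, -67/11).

(2/11, 4/11, 5/11)

Signed area of the reference triangle: [ABC] = ½·(6·(-6−(-7)) + 5·(-7−(-4)) + 0·(-4−(-6))) = ½·(6 − 15 + 0) = -9/2.
[PBC] = ½·((32/11)·(-6−(-7)) + 5·(-7−(-67/11)) + 0·(-67/11−(-6))) = ½·(32/11 − 50/11 + 0) = -9/11, so the A-coordinate is (-9/11)/(-9/2) = 2/11.
[APC] = ½·(6·(-67/11−(-7)) + (32/11)·(-7−(-4)) + 0·(-4−(-67/11))) = ½·(60/11 − 96/11 + 0) = -18/11, so the B-coordinate is 4/11.
[ABP] = ½·(6·(-6−(-67/11)) + 5·(-67/11−(-4)) + (32/11)·(-4−(-6))) = ½·(6/11 − 115/11 + 64/11) = -45/22, so the C-coordinate is 5/11.
Check: 2/11 + 4/11 + 5/11 = 1.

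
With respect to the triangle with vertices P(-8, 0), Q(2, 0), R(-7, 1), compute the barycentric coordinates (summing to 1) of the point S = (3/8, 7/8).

Signed area of the reference triangle: [PQR] = ½·((-8)·(0−1) + 2·(1−0) + (-7)·(0−0)) = ½·(8 + 2 + 0) = 5.
[SQR] = ½·((3/8)·(0−1) + 2·(1−(7/8)) + (-7)·(7/8−0)) = ½·(-3/8 + 1/4 − 49/8) = -25/8, so the P-coordinate is (-25/8)/5 = -5/8.
[PSR] = ½·((-8)·(7/8−1) + (3/8)·(1−0) + (-7)·(0−(7/8))) = ½·(1 + 3/8 + 49/8) = 15/4, so the Q-coordinate is 3/4.
[PQS] = ½·((-8)·(0−(7/8)) + 2·(7/8−0) + (3/8)·(0−0)) = ½·(7 + 7/4 + 0) = 35/8, so the R-coordinate is 7/8.

(-5/8, 3/4, 7/8)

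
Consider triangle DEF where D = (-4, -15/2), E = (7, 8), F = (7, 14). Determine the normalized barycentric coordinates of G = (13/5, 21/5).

(2/5, 1/5, 2/5)

Signed area of the reference triangle: [DEF] = ½·((-4)·(8−14) + 7·(14−(-15/2)) + 7·(-15/2−8)) = ½·(24 + 301/2 − 217/2) = 33.
[GEF] = ½·((13/5)·(8−14) + 7·(14−(21/5)) + 7·(21/5−8)) = ½·(-78/5 + 343/5 − 133/5) = 66/5, so the D-coordinate is (66/5)/33 = 2/5.
[DGF] = ½·((-4)·(21/5−14) + (13/5)·(14−(-15/2)) + 7·(-15/2−(21/5))) = ½·(196/5 + 559/10 − 819/10) = 33/5, so the E-coordinate is 1/5.
[DEG] = ½·((-4)·(8−(21/5)) + 7·(21/5−(-15/2)) + (13/5)·(-15/2−8)) = ½·(-76/5 + 819/10 − 403/10) = 66/5, so the F-coordinate is 2/5.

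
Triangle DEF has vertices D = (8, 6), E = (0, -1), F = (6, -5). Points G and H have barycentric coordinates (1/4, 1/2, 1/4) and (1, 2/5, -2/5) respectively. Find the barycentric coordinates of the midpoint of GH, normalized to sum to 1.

Since both coordinate triples sum to 1, the midpoint's barycentrics are the componentwise average.
(1/4+1)/2 = 5/8; similarly 9/20 and -3/40.

(5/8, 9/20, -3/40)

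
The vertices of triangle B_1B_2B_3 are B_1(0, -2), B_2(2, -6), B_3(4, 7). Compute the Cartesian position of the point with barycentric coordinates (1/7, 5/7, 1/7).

M = (1/7)·B_1 + (5/7)·B_2 + (1/7)·B_3.
x-coordinate: (1/7)·0 + (5/7)·2 + (1/7)·4 = 2.
y-coordinate: (1/7)·(-2) + (5/7)·(-6) + (1/7)·7 = -25/7.

(2, -25/7)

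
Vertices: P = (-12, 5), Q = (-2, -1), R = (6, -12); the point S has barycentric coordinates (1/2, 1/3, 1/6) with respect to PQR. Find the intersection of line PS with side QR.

Line PS meets QR where the P-coordinate vanishes; zeroing S's P-weight and renormalizing leaves Q, R-weights 1/3 : 1/6 → (2/3, 1/3).
So T = (2/3)·Q + (1/3)·R = (2/3, -14/3).

(2/3, -14/3)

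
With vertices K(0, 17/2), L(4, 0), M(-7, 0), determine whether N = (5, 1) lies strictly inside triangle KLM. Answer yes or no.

Barycentric coordinates of N: (2/17, 190/187, -25/187).
The three coordinates are positive, positive, negative; a point is interior exactly when all three are positive.

no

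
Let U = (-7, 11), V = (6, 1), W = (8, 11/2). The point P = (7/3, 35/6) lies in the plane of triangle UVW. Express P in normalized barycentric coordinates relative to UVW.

(1/3, 1/3, 1/3)

Signed area of the reference triangle: [UVW] = ½·((-7)·(1−(11/2)) + 6·(11/2−11) + 8·(11−1)) = ½·(63/2 − 33 + 80) = 157/4.
[PVW] = ½·((7/3)·(1−(11/2)) + 6·(11/2−(35/6)) + 8·(35/6−1)) = ½·(-21/2 − 2 + 116/3) = 157/12, so the U-coordinate is (157/12)/(157/4) = 1/3.
[UPW] = ½·((-7)·(35/6−(11/2)) + (7/3)·(11/2−11) + 8·(11−(35/6))) = ½·(-7/3 − 77/6 + 124/3) = 157/12, so the V-coordinate is 1/3.
[UVP] = ½·((-7)·(1−(35/6)) + 6·(35/6−11) + (7/3)·(11−1)) = ½·(203/6 − 31 + 70/3) = 157/12, so the W-coordinate is 1/3.
Check: 1/3 + 1/3 + 1/3 = 1.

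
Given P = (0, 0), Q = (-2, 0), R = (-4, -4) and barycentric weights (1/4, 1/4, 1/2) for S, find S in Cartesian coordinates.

(-5/2, -2)

S = (1/4)·P + (1/4)·Q + (1/2)·R.
x-coordinate: (1/4)·0 + (1/4)·(-2) + (1/2)·(-4) = -5/2.
y-coordinate: (1/4)·0 + (1/4)·0 + (1/2)·(-4) = -2.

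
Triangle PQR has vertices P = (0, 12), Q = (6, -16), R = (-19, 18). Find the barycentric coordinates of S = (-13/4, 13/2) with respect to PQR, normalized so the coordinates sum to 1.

Signed area of the reference triangle: [PQR] = ½·(0·(-16−18) + 6·(18−12) + (-19)·(12−(-16))) = ½·(0 + 36 − 532) = -248.
[SQR] = ½·((-13/4)·(-16−18) + 6·(18−(13/2)) + (-19)·(13/2−(-16))) = ½·(221/2 + 69 − 855/2) = -124, so the P-coordinate is (-124)/(-248) = 1/2.
[PSR] = ½·(0·(13/2−18) + (-13/4)·(18−12) + (-19)·(12−(13/2))) = ½·(0 − 39/2 − 209/2) = -62, so the Q-coordinate is 1/4.
[PQS] = ½·(0·(-16−(13/2)) + 6·(13/2−12) + (-13/4)·(12−(-16))) = ½·(0 − 33 − 91) = -62, so the R-coordinate is 1/4.
Check: 1/2 + 1/4 + 1/4 = 1.

(1/2, 1/4, 1/4)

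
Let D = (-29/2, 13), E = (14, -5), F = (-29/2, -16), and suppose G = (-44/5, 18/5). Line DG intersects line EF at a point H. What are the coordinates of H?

(-1/4, -21/2)

Barycentric coordinates of G with respect to DEF: (3/5, 1/5, 1/5).
On side EF the D-coordinate is zero; dropping G's D-weight 3/5 and renormalizing the remaining 1/5 : 1/5 gives weights 1/2, 1/2 on E, F.
H = (1/2)·(14, -5) + (1/2)·(-29/2, -16) = (-1/4, -21/2).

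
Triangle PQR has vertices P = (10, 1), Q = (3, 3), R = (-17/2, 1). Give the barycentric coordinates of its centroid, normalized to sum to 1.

(1/3, 1/3, 1/3)

The centroid is the average of the vertices, so each weight is 1/3.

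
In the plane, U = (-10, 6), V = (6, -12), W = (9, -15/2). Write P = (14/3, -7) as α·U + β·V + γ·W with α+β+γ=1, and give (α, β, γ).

Signed area of the reference triangle: [UVW] = ½·((-10)·(-12−(-15/2)) + 6·(-15/2−6) + 9·(6−(-12))) = ½·(45 − 81 + 162) = 63.
[PVW] = ½·((14/3)·(-12−(-15/2)) + 6·(-15/2−(-7)) + 9·(-7−(-12))) = ½·(-21 − 3 + 45) = 21/2, so the U-coordinate is (21/2)/63 = 1/6.
[UPW] = ½·((-10)·(-7−(-15/2)) + (14/3)·(-15/2−6) + 9·(6−(-7))) = ½·(-5 − 63 + 117) = 49/2, so the V-coordinate is 7/18.
[UVP] = ½·((-10)·(-12−(-7)) + 6·(-7−6) + (14/3)·(6−(-12))) = ½·(50 − 78 + 84) = 28, so the W-coordinate is 4/9.

(1/6, 7/18, 4/9)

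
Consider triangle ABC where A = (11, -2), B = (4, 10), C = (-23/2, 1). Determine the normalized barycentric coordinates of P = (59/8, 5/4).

(2/3, 1/4, 1/12)

Signed area of the reference triangle: [ABC] = ½·(11·(10−1) + 4·(1−(-2)) + (-23/2)·(-2−10)) = ½·(99 + 12 + 138) = 249/2.
[PBC] = ½·((59/8)·(10−1) + 4·(1−(5/4)) + (-23/2)·(5/4−10)) = ½·(531/8 − 1 + 805/8) = 83, so the A-coordinate is 83/(249/2) = 2/3.
[APC] = ½·(11·(5/4−1) + (59/8)·(1−(-2)) + (-23/2)·(-2−(5/4))) = ½·(11/4 + 177/8 + 299/8) = 249/8, so the B-coordinate is 1/4.
[ABP] = ½·(11·(10−(5/4)) + 4·(5/4−(-2)) + (59/8)·(-2−10)) = ½·(385/4 + 13 − 177/2) = 83/8, so the C-coordinate is 1/12.
Check: 2/3 + 1/4 + 1/12 = 1.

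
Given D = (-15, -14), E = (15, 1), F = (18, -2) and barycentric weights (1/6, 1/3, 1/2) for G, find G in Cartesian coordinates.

G = (1/6)·D + (1/3)·E + (1/2)·F.
x-coordinate: (1/6)·(-15) + (1/3)·15 + (1/2)·18 = 23/2.
y-coordinate: (1/6)·(-14) + (1/3)·1 + (1/2)·(-2) = -3.

(23/2, -3)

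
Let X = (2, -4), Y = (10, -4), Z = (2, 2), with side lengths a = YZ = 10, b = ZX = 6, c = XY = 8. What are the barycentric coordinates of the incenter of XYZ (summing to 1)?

The incenter has barycentric coordinates proportional to the opposite side lengths: (10 : 6 : 8).
Normalizing by 10+6+8 = 24 gives (5/12, 1/4, 1/3).

(5/12, 1/4, 1/3)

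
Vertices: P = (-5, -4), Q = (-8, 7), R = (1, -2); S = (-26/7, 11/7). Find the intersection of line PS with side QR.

Barycentric coordinates of S with respect to PQR: (1/7, 3/7, 3/7).
On side QR the P-coordinate is zero; dropping S's P-weight 1/7 and renormalizing the remaining 3/7 : 3/7 gives weights 1/2, 1/2 on Q, R.
T = (1/2)·(-8, 7) + (1/2)·(1, -2) = (-7/2, 5/2).

(-7/2, 5/2)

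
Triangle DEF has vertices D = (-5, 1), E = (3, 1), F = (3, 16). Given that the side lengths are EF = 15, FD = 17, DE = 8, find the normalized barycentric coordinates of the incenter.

(3/8, 17/40, 1/5)

The incenter has barycentric coordinates proportional to the opposite side lengths: (15 : 17 : 8).
Normalizing by 15+17+8 = 40 gives (3/8, 17/40, 1/5).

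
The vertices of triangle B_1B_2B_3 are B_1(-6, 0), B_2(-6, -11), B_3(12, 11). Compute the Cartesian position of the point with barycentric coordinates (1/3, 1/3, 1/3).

(0, 0)

M = (1/3)·B_1 + (1/3)·B_2 + (1/3)·B_3.
x-coordinate: (1/3)·(-6) + (1/3)·(-6) + (1/3)·12 = 0.
y-coordinate: (1/3)·0 + (1/3)·(-11) + (1/3)·11 = 0.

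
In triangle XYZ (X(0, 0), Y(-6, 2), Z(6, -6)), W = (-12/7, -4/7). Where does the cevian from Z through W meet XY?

Barycentric coordinates of W with respect to XYZ: (1/7, 4/7, 2/7).
On side XY the Z-coordinate is zero; dropping W's Z-weight 2/7 and renormalizing the remaining 1/7 : 4/7 gives weights 1/5, 4/5 on X, Y.
V = (1/5)·(0, 0) + (4/5)·(-6, 2) = (-24/5, 8/5).

(-24/5, 8/5)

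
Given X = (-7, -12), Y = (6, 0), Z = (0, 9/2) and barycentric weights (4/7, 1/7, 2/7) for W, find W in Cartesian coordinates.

W = (4/7)·X + (1/7)·Y + (2/7)·Z.
x-coordinate: (4/7)·(-7) + (1/7)·6 + (2/7)·0 = -22/7.
y-coordinate: (4/7)·(-12) + (1/7)·0 + (2/7)·(9/2) = -39/7.

(-22/7, -39/7)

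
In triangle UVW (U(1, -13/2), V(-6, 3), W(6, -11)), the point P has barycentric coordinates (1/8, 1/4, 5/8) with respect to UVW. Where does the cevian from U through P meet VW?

(18/7, -7)

Line UP meets VW where the U-coordinate vanishes; zeroing P's U-weight and renormalizing leaves V, W-weights 1/4 : 5/8 → (2/7, 5/7).
So Q = (2/7)·V + (5/7)·W = (18/7, -7).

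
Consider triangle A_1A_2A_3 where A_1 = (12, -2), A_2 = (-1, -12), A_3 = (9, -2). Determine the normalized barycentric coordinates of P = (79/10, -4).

(3/10, 1/5, 1/2)

Signed area of the reference triangle: [A_1A_2A_3] = ½·(12·(-12−(-2)) + (-1)·(-2−(-2)) + 9·(-2−(-12))) = ½·(-120 + 0 + 90) = -15.
[PA_2A_3] = ½·((79/10)·(-12−(-2)) + (-1)·(-2−(-4)) + 9·(-4−(-12))) = ½·(-79 − 2 + 72) = -9/2, so the A_1-coordinate is (-9/2)/(-15) = 3/10.
[A_1PA_3] = ½·(12·(-4−(-2)) + (79/10)·(-2−(-2)) + 9·(-2−(-4))) = ½·(-24 + 0 + 18) = -3, so the A_2-coordinate is 1/5.
[A_1A_2P] = ½·(12·(-12−(-4)) + (-1)·(-4−(-2)) + (79/10)·(-2−(-12))) = ½·(-96 + 2 + 79) = -15/2, so the A_3-coordinate is 1/2.
Check: 3/10 + 1/5 + 1/2 = 1.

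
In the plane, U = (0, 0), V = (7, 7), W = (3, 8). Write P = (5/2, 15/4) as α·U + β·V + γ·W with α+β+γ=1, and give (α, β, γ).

(1/2, 1/4, 1/4)

Signed area of the reference triangle: [UVW] = ½·(0·(7−8) + 7·(8−0) + 3·(0−7)) = ½·(0 + 56 − 21) = 35/2.
[PVW] = ½·((5/2)·(7−8) + 7·(8−(15/4)) + 3·(15/4−7)) = ½·(-5/2 + 119/4 − 39/4) = 35/4, so the U-coordinate is (35/4)/(35/2) = 1/2.
[UPW] = ½·(0·(15/4−8) + (5/2)·(8−0) + 3·(0−(15/4))) = ½·(0 + 20 − 45/4) = 35/8, so the V-coordinate is 1/4.
[UVP] = ½·(0·(7−(15/4)) + 7·(15/4−0) + (5/2)·(0−7)) = ½·(0 + 105/4 − 35/2) = 35/8, so the W-coordinate is 1/4.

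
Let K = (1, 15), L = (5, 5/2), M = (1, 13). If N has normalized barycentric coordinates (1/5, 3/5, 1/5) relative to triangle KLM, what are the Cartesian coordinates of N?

N = (1/5)·K + (3/5)·L + (1/5)·M.
x-coordinate: (1/5)·1 + (3/5)·5 + (1/5)·1 = 17/5.
y-coordinate: (1/5)·15 + (3/5)·(5/2) + (1/5)·13 = 71/10.

(17/5, 71/10)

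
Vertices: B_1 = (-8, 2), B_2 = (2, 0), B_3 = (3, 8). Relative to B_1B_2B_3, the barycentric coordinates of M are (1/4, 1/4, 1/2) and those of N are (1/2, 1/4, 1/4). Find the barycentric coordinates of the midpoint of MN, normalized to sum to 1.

(3/8, 1/4, 3/8)

Since both coordinate triples sum to 1, the midpoint's barycentrics are the componentwise average.
(1/4+1/2)/2 = 3/8; similarly 1/4 and 3/8.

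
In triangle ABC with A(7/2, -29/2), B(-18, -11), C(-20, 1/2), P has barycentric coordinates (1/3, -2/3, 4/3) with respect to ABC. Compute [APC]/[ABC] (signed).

-2/3

The signed ratio [APC]/[ABC] equals the barycentric coordinate of P at vertex B, which is -2/3.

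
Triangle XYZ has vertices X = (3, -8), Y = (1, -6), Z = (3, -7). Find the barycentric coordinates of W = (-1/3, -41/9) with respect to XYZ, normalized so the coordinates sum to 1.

Signed area of the reference triangle: [XYZ] = ½·(3·(-6−(-7)) + 1·(-7−(-8)) + 3·(-8−(-6))) = ½·(3 + 1 − 6) = -1.
[WYZ] = ½·((-1/3)·(-6−(-7)) + 1·(-7−(-41/9)) + 3·(-41/9−(-6))) = ½·(-1/3 − 22/9 + 13/3) = 7/9, so the X-coordinate is (7/9)/(-1) = -7/9.
[XWZ] = ½·(3·(-41/9−(-7)) + (-1/3)·(-7−(-8)) + 3·(-8−(-41/9))) = ½·(22/3 − 1/3 − 31/3) = -5/3, so the Y-coordinate is 5/3.
[XYW] = ½·(3·(-6−(-41/9)) + 1·(-41/9−(-8)) + (-1/3)·(-8−(-6))) = ½·(-13/3 + 31/9 + 2/3) = -1/9, so the Z-coordinate is 1/9.
Check: -7/9 + 5/3 + 1/9 = 1.

(-7/9, 5/3, 1/9)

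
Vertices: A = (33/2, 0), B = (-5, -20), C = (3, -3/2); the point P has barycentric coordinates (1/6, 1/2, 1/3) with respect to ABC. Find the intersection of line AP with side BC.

Line AP meets BC where the A-coordinate vanishes; zeroing P's A-weight and renormalizing leaves B, C-weights 1/2 : 1/3 → (3/5, 2/5).
So Q = (3/5)·B + (2/5)·C = (-9/5, -63/5).

(-9/5, -63/5)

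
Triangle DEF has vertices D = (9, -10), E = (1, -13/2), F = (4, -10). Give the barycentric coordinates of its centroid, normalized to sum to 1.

(1/3, 1/3, 1/3)

The centroid is the average of the vertices, so each weight is 1/3.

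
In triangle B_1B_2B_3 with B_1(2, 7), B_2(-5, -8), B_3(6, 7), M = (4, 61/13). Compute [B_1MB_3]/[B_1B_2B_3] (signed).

2/13

[B_1B_2B_3] = ½·(2·(-8−7) + (-5)·(7−7) + 6·(7−(-8))) = ½·(-30 + 0 + 90) = 30.
[B_1MB_3] = ½·(2·(61/13−7) + 4·(7−7) + 6·(7−(61/13))) = ½·(-60/13 + 0 + 180/13) = 60/13, so the ratio is (60/13)/30 = 2/13.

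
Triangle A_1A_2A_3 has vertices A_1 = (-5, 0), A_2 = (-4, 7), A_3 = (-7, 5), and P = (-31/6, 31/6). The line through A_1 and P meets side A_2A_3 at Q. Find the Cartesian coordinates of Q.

Barycentric coordinates of P with respect to A_1A_2A_3: (1/6, 1/2, 1/3).
On side A_2A_3 the A_1-coordinate is zero; dropping P's A_1-weight 1/6 and renormalizing the remaining 1/2 : 1/3 gives weights 3/5, 2/5 on A_2, A_3.
Q = (3/5)·(-4, 7) + (2/5)·(-7, 5) = (-26/5, 31/5).

(-26/5, 31/5)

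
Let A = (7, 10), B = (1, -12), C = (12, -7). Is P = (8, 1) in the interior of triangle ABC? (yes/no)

yes

Barycentric coordinates of P: (27/53, 7/53, 19/53).
The three coordinates are positive, positive, positive; a point is interior exactly when all three are positive.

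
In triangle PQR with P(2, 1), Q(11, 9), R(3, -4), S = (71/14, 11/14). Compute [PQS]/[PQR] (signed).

1/2

[PQR] = ½·(2·(9−(-4)) + 11·(-4−1) + 3·(1−9)) = ½·(26 − 55 − 24) = -53/2.
[PQS] = ½·(2·(9−(11/14)) + 11·(11/14−1) + (71/14)·(1−9)) = ½·(115/7 − 33/14 − 284/7) = -53/4, so the ratio is (-53/4)/(-53/2) = 1/2.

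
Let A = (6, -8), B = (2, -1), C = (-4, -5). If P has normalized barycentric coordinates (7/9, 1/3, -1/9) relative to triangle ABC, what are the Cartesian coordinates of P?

(52/9, -6)

P = (7/9)·A + (1/3)·B + (-1/9)·C.
x-coordinate: (7/9)·6 + (1/3)·2 + (-1/9)·(-4) = 52/9.
y-coordinate: (7/9)·(-8) + (1/3)·(-1) + (-1/9)·(-5) = -6.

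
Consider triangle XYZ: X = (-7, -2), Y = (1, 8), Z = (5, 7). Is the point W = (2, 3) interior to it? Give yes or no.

Barycentric coordinates of W: (19/48, -7/16, 25/24).
The three coordinates are positive, negative, positive; a point is interior exactly when all three are positive.

no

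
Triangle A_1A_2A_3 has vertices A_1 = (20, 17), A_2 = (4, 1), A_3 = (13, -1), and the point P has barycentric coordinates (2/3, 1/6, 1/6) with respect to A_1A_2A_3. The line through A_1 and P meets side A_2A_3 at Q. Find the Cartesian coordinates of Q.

(17/2, 0)

Line A_1P meets A_2A_3 where the A_1-coordinate vanishes; zeroing P's A_1-weight and renormalizing leaves A_2, A_3-weights 1/6 : 1/6 → (1/2, 1/2).
So Q = (1/2)·A_2 + (1/2)·A_3 = (17/2, 0).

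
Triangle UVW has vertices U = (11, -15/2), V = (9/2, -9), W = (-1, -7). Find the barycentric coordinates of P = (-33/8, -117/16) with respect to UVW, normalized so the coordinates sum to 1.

(-3/8, 1/4, 9/8)

Signed area of the reference triangle: [UVW] = ½·(11·(-9−(-7)) + (9/2)·(-7−(-15/2)) + (-1)·(-15/2−(-9))) = ½·(-22 + 9/4 − 3/2) = -85/8.
[PVW] = ½·((-33/8)·(-9−(-7)) + (9/2)·(-7−(-117/16)) + (-1)·(-117/16−(-9))) = ½·(33/4 + 45/32 − 27/16) = 255/64, so the U-coordinate is (255/64)/(-85/8) = -3/8.
[UPW] = ½·(11·(-117/16−(-7)) + (-33/8)·(-7−(-15/2)) + (-1)·(-15/2−(-117/16))) = ½·(-55/16 − 33/16 + 3/16) = -85/32, so the V-coordinate is 1/4.
[UVP] = ½·(11·(-9−(-117/16)) + (9/2)·(-117/16−(-15/2)) + (-33/8)·(-15/2−(-9))) = ½·(-297/16 + 27/32 − 99/16) = -765/64, so the W-coordinate is 9/8.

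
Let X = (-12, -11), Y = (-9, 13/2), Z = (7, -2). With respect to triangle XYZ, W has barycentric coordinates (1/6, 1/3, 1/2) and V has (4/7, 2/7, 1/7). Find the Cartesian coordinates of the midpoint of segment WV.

Barycentric coordinates of the midpoint are the average: (31/84, 13/42, 9/28).
Converting: (31/84)·X + (13/42)·Y + (9/28)·Z = (-139/28, -113/42).

(-139/28, -113/42)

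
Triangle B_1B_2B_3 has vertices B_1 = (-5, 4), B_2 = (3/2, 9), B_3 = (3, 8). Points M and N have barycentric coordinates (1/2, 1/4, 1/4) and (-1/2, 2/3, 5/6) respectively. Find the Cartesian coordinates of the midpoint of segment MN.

Barycentric coordinates of the midpoint are the average: (0, 11/24, 13/24).
Converting: 0·B_1 + (11/24)·B_2 + (13/24)·B_3 = (37/16, 203/24).

(37/16, 203/24)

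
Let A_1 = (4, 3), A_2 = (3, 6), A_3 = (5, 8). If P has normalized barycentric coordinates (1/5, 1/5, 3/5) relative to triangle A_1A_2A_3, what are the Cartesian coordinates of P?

(22/5, 33/5)

P = (1/5)·A_1 + (1/5)·A_2 + (3/5)·A_3.
x-coordinate: (1/5)·4 + (1/5)·3 + (3/5)·5 = 22/5.
y-coordinate: (1/5)·3 + (1/5)·6 + (3/5)·8 = 33/5.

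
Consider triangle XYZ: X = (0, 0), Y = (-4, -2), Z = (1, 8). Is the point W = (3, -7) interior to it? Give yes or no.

Barycentric coordinates of W: (19/6, -31/30, -17/15).
The three coordinates are positive, negative, negative; a point is interior exactly when all three are positive.

no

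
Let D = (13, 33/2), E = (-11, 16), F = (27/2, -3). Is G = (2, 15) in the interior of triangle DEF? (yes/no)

Barycentric coordinates of G: (890/1873, 861/1873, 122/1873).
The three coordinates are positive, positive, positive; a point is interior exactly when all three are positive.

yes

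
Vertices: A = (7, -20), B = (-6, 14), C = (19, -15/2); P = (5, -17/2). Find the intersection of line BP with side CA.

Barycentric coordinates of P with respect to ABC: (4/7, 2/7, 1/7).
On side CA the B-coordinate is zero; dropping P's B-weight 2/7 and renormalizing the remaining 1/7 : 4/7 gives weights 1/5, 4/5 on C, A.
Q = (1/5)·(19, -15/2) + (4/5)·(7, -20) = (47/5, -35/2).

(47/5, -35/2)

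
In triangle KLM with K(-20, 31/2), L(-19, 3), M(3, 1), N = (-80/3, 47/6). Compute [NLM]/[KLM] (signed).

[KLM] = ½·((-20)·(3−1) + (-19)·(1−(31/2)) + 3·(31/2−3)) = ½·(-40 + 551/2 + 75/2) = 273/2.
[NLM] = ½·((-80/3)·(3−1) + (-19)·(1−(47/6)) + 3·(47/6−3)) = ½·(-160/3 + 779/6 + 29/2) = 91/2, so the ratio is (91/2)/(273/2) = 1/3.

1/3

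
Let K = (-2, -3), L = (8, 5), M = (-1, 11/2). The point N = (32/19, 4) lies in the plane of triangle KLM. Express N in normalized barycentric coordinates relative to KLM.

Signed area of the reference triangle: [KLM] = ½·((-2)·(5−(11/2)) + 8·(11/2−(-3)) + (-1)·(-3−5)) = ½·(1 + 68 + 8) = 77/2.
[NLM] = ½·((32/19)·(5−(11/2)) + 8·(11/2−4) + (-1)·(4−5)) = ½·(-16/19 + 12 + 1) = 231/38, so the K-coordinate is (231/38)/(77/2) = 3/19.
[KNM] = ½·((-2)·(4−(11/2)) + (32/19)·(11/2−(-3)) + (-1)·(-3−4)) = ½·(3 + 272/19 + 7) = 231/19, so the L-coordinate is 6/19.
[KLN] = ½·((-2)·(5−4) + 8·(4−(-3)) + (32/19)·(-3−5)) = ½·(-2 + 56 − 256/19) = 385/19, so the M-coordinate is 10/19.
Check: 3/19 + 6/19 + 10/19 = 1.

(3/19, 6/19, 10/19)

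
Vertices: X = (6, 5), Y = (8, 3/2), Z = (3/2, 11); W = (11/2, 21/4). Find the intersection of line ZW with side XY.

(15/2, 19/8)

Barycentric coordinates of W with respect to XYZ: (1/6, 1/2, 1/3).
On side XY the Z-coordinate is zero; dropping W's Z-weight 1/3 and renormalizing the remaining 1/6 : 1/2 gives weights 1/4, 3/4 on X, Y.
V = (1/4)·(6, 5) + (3/4)·(8, 3/2) = (15/2, 19/8).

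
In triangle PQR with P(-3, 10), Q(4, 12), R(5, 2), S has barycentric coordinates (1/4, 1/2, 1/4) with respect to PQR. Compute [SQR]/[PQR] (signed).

1/4

The signed ratio [SQR]/[PQR] equals the barycentric coordinate of S at vertex P, which is 1/4.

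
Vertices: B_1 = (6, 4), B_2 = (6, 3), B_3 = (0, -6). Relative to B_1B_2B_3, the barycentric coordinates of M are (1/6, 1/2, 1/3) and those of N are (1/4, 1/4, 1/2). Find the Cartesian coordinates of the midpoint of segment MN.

(7/2, -13/24)

Barycentric coordinates of the midpoint are the average: (5/24, 3/8, 5/12).
Converting: (5/24)·B_1 + (3/8)·B_2 + (5/12)·B_3 = (7/2, -13/24).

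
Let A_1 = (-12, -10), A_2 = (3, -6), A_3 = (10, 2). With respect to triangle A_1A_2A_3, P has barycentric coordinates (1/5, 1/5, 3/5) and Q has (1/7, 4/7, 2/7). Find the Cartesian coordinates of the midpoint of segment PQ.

Barycentric coordinates of the midpoint are the average: (6/35, 27/70, 31/70).
Converting: (6/35)·A_1 + (27/70)·A_2 + (31/70)·A_3 = (247/70, -22/7).

(247/70, -22/7)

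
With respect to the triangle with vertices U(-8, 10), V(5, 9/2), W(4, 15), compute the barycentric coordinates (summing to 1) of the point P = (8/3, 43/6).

Signed area of the reference triangle: [UVW] = ½·((-8)·(9/2−15) + 5·(15−10) + 4·(10−(9/2))) = ½·(84 + 25 + 22) = 131/2.
[PVW] = ½·((8/3)·(9/2−15) + 5·(15−(43/6)) + 4·(43/6−(9/2))) = ½·(-28 + 235/6 + 32/3) = 131/12, so the U-coordinate is (131/12)/(131/2) = 1/6.
[UPW] = ½·((-8)·(43/6−15) + (8/3)·(15−10) + 4·(10−(43/6))) = ½·(188/3 + 40/3 + 34/3) = 131/3, so the V-coordinate is 2/3.
[UVP] = ½·((-8)·(9/2−(43/6)) + 5·(43/6−10) + (8/3)·(10−(9/2))) = ½·(64/3 − 85/6 + 44/3) = 131/12, so the W-coordinate is 1/6.
Check: 1/6 + 2/3 + 1/6 = 1.

(1/6, 2/3, 1/6)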